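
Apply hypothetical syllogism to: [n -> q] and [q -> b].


Hypothetical syllogism: from (P → Q) and (Q → R), infer (P → R).
Chain the two implications through the shared middle term 'q'.

n -> b


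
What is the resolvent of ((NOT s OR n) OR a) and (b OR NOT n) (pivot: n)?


The clauses contain complementary literals n and NOTn.
Resolution eliminates this pair and disjoins the remaining literals (merging duplicates).

((NOT s OR a) OR b)


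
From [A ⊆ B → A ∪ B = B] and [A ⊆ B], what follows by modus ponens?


Modus ponens: from (P → Q) and P, infer Q.
P = 'A ⊆ B' is asserted, and P → Q holds, so Q follows.

A ∪ B = B.


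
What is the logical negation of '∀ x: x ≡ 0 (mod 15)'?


¬(∀ x: φ) = ∃ x: ¬φ, and ¬(∃ x: φ) = ∀ x: ¬φ.
Apply to the universal statement.

∃ x: ¬(x ≡ 0 (mod 15))


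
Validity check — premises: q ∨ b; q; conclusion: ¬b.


This is affirming a disjunct (fallacy). There exist truth assignments where the premises are all true but the conclusion is false.

Invalid.


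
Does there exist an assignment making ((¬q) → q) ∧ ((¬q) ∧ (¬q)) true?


Check all 2 assignments over {q}:
q | φ
-----
F | F
T | F
No assignment makes the formula true.

Unsatisfiable.


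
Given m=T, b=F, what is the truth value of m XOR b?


Exclusive or is true when exactly one operand is true.
Substitute: m=T, b=F.
T XOR F evaluates to T.

T


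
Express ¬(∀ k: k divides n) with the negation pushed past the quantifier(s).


¬(∀ x: φ) = ∃ x: ¬φ, and ¬(∃ x: φ) = ∀ x: ¬φ.
Apply to the universal statement.

∃ k: ¬(k divides n)


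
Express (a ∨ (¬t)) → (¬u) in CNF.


Step 1: Rewrite as ¬(a ∨ (¬t)) ∨ (¬u) = (¬a ∧ ¬(¬t)) ∨ (¬u).
Step 2: Distribute ∨ over ∧.
Step 3: Eliminate any double negations (¬¬X = X).

((¬a) ∨ (¬u)) ∧ (t ∨ (¬u))


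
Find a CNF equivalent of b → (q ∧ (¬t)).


Step 1: Rewrite b → (q ∧ (¬t)) as ¬b ∨ (q ∧ (¬t)).
Step 2: Distribute ∨ over ∧.

((¬b) ∨ q) ∧ ((¬b) ∨ (¬t))


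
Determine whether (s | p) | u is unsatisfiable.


Truth table over {p, s, u}:
p | s | u | φ
-------------
False | False | False | False
True | False | False | True
False | True | False | True
True | True | False | True
False | False | True | True
True | False | True | True
False | True | True | True
True | True | True | True
Satisfying assignment at row 2: p=True, s=False, u=False gives True.

No, it is not a contradiction.


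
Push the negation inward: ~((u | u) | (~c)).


De Morgan: the negation of a disjunction is the conjunction of the negations.
Distribute ~ across |, flipping it to &, and negate each literal.

((~u) & (~u)) & c


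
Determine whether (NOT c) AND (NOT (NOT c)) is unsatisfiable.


Truth table over {c}:
c | φ
-----
F | F
T | F
Every row is false.

Yes, it is a contradiction.


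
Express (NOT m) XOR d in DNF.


Step 1: (¬m) ⊕ d is true exactly when they disagree: ((¬m) ∧ ¬d) ∨ (¬(¬m) ∧ d).
Step 2: Eliminate any double negations (¬¬X = X).

((NOT m) AND (NOT d)) OR (m AND d)


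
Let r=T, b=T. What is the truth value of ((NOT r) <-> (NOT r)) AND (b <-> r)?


Substitute r=T, b=T:
NOT r = F
NOT r = F
(NOT r) <-> (NOT r) = F <-> F = T
b <-> r = T <-> T = T
((NOT r) <-> (NOT r)) AND (b <-> r) = T AND T = T

T


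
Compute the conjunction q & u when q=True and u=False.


Conjunction is true only when both operands are true.
Substitute: q=True, u=False.
True & False evaluates to False.

False


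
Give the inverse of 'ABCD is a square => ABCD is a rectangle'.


The inverse of (P → Q) is (¬P → ¬Q). It is equivalent to the converse, not to the original.
Here P = 'ABCD is a square' and Q = 'ABCD is a rectangle'.

If not (ABCD is a square), then not (ABCD is a rectangle).


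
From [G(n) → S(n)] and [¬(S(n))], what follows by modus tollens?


Modus tollens: from (P → Q) and ¬Q, infer ¬P.
Q = 'S(n)' is denied; since P → Q, P must also fail.

Not (G(n)).


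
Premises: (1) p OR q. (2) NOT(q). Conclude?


Disjunctive syllogism: from (P ∨ Q) and ¬P, infer Q.
One disjunct, 'q', is ruled out; the other must hold.

p


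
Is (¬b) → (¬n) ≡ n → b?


Compare truth tables:
b | n | φ | ψ
-------------
F | F | T | T
T | F | T | T
F | T | F | F
T | T | T | T
The columns φ and ψ agree on every row.

Yes, they are logically equivalent.


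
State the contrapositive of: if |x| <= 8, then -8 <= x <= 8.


The contrapositive of (P → Q) is (¬Q → ¬P); it is logically equivalent to the original.
Here P = '|x| <= 8' and Q = '-8 <= x <= 8'.

If not (-8 <= x <= 8), then not (|x| <= 8).


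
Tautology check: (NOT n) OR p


Build the truth table over {n, p}:
n | p | φ
---------
F | F | T
T | F | F
F | T | T
T | T | T
Counterexample at row 2: with n=T, p=F, the formula is F.

No, it is not a tautology.


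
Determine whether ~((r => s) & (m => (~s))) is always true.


Build the truth table over {m, r, s}:
m | r | s | φ
-------------
False | False | False | False
True | False | False | False
False | True | False | True
True | True | False | True
False | False | True | False
True | False | True | True
False | True | True | False
True | True | True | True
Counterexample at row 1: with m=False, r=False, s=False, the formula is False.

No, it is not a tautology.


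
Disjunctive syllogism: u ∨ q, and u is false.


Disjunctive syllogism: from (P ∨ Q) and ¬P, infer Q.
One disjunct, 'u', is ruled out; the other must hold.

q


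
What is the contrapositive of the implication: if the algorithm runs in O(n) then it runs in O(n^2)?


The contrapositive of (P → Q) is (¬Q → ¬P); it is logically equivalent to the original.
Here P = 'the algorithm runs in O(n)' and Q = 'it runs in O(n^2)'.

If not (it runs in O(n^2)), then not (the algorithm runs in O(n)).


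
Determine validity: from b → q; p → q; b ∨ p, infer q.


This matches the form of proof by cases: the conclusion follows in every model of the premises.

Valid.


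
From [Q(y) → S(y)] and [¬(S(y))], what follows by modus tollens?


Modus tollens: from (P → Q) and ¬Q, infer ¬P.
Q = 'S(y)' is denied; since P → Q, P must also fail.

Not (Q(y)).


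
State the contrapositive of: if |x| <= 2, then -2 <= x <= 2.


The contrapositive of (P → Q) is (¬Q → ¬P); it is logically equivalent to the original.
Here P = '|x| <= 2' and Q = '-2 <= x <= 2'.

If not (-2 <= x <= 2), then not (|x| <= 2).


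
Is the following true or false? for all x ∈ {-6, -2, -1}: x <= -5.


Evaluate the predicate on each element: -6:T, -2:F, -1:F.
Counterexample x = -2 fails the predicate.

F


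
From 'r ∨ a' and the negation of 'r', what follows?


Disjunctive syllogism: from (P ∨ Q) and ¬P, infer Q.
One disjunct, 'r', is ruled out; the other must hold.

a


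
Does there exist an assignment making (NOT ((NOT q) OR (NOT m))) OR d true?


Search for a satisfying assignment over {d, m, q}.
Try d=T, m=F, q=F: the formula evaluates to T.
A satisfying assignment exists.

Satisfiable.


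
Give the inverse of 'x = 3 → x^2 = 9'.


The inverse of (P → Q) is (¬P → ¬Q). It is equivalent to the converse, not to the original.
Here P = 'x = 3' and Q = 'x^2 = 9'.

If not (x = 3), then not (x^2 = 9).


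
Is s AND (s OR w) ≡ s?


Compare truth tables:
s | w | φ | ψ
-------------
F | F | F | F
T | F | T | T
F | T | F | F
T | T | T | T
The columns φ and ψ agree on every row.

Yes, they are logically equivalent.


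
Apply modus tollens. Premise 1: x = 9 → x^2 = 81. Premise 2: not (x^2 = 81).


Modus tollens: from (P → Q) and ¬Q, infer ¬P.
Q = 'x^2 = 81' is denied; since P → Q, P must also fail.

Not (x = 9).


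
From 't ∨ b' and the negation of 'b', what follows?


Disjunctive syllogism: from (P ∨ Q) and ¬P, infer Q.
One disjunct, 'b', is ruled out; the other must hold.

t


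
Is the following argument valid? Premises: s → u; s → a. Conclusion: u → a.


This is (no valid rule). There exist truth assignments where the premises are all true but the conclusion is false.

Invalid.


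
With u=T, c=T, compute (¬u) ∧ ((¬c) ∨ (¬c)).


Substitute u=T, c=T:
¬u = F
¬c = F
¬c = F
(¬c) ∨ (¬c) = F ∨ F = F
(¬u) ∧ ((¬c) ∨ (¬c)) = F ∧ F = F

F


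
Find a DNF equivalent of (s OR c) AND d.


Step 1: Distribute ∧ over ∨: (s ∨ c) ∧ d = (s ∧ d) ∨ (c ∧ d).

(s AND d) OR (c AND d)


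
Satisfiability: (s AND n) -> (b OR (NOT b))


Search for a satisfying assignment over {b, n, s}.
Try b=F, n=F, s=F: the formula evaluates to T.
A satisfying assignment exists.

Satisfiable.


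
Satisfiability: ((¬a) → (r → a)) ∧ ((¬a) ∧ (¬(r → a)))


Check all 4 assignments over {a, r}:
a | r | φ
---------
F | F | F
T | F | F
F | T | F
T | T | F
No assignment makes the formula true.

Unsatisfiable.


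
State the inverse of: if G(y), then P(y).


The inverse of (P → Q) is (¬P → ¬Q). It is equivalent to the converse, not to the original.
Here P = 'G(y)' and Q = 'P(y)'.

If not (G(y)), then not (P(y)).


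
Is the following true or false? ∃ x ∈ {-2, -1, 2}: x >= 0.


Evaluate the predicate on each element: -2:F, -1:F, 2:T.
Witness x = 2 satisfies the predicate.

T


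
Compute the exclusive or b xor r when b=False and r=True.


Exclusive or is true when exactly one operand is true.
Substitute: b=False, r=True.
False xor True evaluates to True.

True


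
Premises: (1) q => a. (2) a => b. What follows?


Hypothetical syllogism: from (P → Q) and (Q → R), infer (P → R).
Chain the two implications through the shared middle term 'a'.

q => b


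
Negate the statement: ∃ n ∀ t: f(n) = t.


Negation flips each quantifier (∀↔∃) and negates the inner predicate.
¬(∃ n ∀ t: φ) = ∀ n ∃ t: ¬φ.

∀ n ∃ t: ¬(f(n) = t)


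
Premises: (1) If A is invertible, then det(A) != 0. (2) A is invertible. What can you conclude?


Modus ponens: from (P → Q) and P, infer Q.
P = 'A is invertible' is asserted, and P → Q holds, so Q follows.

det(A) != 0.


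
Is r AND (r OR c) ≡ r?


Compare truth tables:
c | r | φ | ψ
-------------
F | F | F | F
T | F | F | F
F | T | T | T
T | T | T | T
The columns φ and ψ agree on every row.

Yes, they are logically equivalent.


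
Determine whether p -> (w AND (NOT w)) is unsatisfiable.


Truth table over {p, w}:
p | w | φ
---------
F | F | T
T | F | F
F | T | T
T | T | F
Satisfying assignment at row 1: p=F, w=F gives T.

No, it is not a contradiction.


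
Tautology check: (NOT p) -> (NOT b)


Build the truth table over {b, p}:
b | p | φ
---------
F | F | T
T | F | F
F | T | T
T | T | T
Counterexample at row 2: with b=T, p=F, the formula is F.

No, it is not a tautology.


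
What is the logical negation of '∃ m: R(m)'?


¬(∀ x: φ) = ∃ x: ¬φ, and ¬(∃ x: φ) = ∀ x: ¬φ.
Apply to the existential statement.

∀ m: ¬(R(m))


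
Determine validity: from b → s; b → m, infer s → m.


This is (no valid rule). There exist truth assignments where the premises are all true but the conclusion is false.

Invalid.


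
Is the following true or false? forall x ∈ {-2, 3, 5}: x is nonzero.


Evaluate the predicate on each element: -2:True, 3:True, 5:True.
Every element satisfies the predicate.

True


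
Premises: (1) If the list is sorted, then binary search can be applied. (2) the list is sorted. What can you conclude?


Modus ponens: from (P → Q) and P, infer Q.
P = 'the list is sorted' is asserted, and P → Q holds, so Q follows.

binary search can be applied.


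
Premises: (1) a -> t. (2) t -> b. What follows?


Hypothetical syllogism: from (P → Q) and (Q → R), infer (P → R).
Chain the two implications through the shared middle term 't'.

a -> b


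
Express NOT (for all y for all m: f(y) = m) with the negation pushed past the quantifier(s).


Negation flips each quantifier (∀↔∃) and negates the inner predicate.
¬(for all y for all m: φ) = there exists y there exists m: ¬φ.

there exists y there exists m: NOT(f(y) = m)


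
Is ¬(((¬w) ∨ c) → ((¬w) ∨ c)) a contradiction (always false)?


Truth table over {c, w}:
c | w | φ
---------
F | F | F
T | F | F
F | T | F
T | T | F
Every row is false.

Yes, it is a contradiction.


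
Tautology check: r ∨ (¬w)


Build the truth table over {r, w}:
r | w | φ
---------
F | F | T
T | F | T
F | T | F
T | T | T
Counterexample at row 3: with r=F, w=T, the formula is F.

No, it is not a tautology.


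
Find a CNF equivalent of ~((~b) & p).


Step 1: Apply De Morgan: ¬((¬b) ∧ p) = ¬(¬b) ∨ ¬p.
Step 2: Eliminate any double negations (¬¬X = X).

b | (~p)


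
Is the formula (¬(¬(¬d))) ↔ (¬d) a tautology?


Build the truth table over {d}:
d | φ
-----
F | T
T | T
Every row evaluates to true.

Yes, it is a tautology.


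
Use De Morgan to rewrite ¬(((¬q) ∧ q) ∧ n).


De Morgan: the negation of a conjunction is the disjunction of the negations.
Distribute ¬ across ∧, flipping it to ∨, and negate each literal.

(q ∨ (¬q)) ∨ (¬n)


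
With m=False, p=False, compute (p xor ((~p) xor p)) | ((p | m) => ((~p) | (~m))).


Substitute m=False, p=False:
~p = True
(~p) xor p = True xor False = True
p xor ((~p) xor p) = False xor True = True
p | m = False | False = False
~p = True
~m = True
(~p) | (~m) = True | True = True
(p | m) => ((~p) | (~m)) = False => True = True
(p xor ((~p) xor p)) | ((p | m) => ((~p) | (~m))) = True | True = True

True


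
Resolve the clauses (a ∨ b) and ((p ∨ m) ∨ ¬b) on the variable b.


The clauses contain complementary literals b and ¬b.
Resolution eliminates this pair and disjoins the remaining literals (merging duplicates).

((a ∨ m) ∨ p)


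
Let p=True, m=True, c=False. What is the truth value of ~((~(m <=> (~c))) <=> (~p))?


Substitute p=True, m=True, c=False:
~c = True
m <=> (~c) = True <=> True = True
~(m <=> (~c)) = False
~p = False
(~(m <=> (~c))) <=> (~p) = False <=> False = True
~((~(m <=> (~c))) <=> (~p)) = False

False


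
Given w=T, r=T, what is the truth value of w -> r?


Implication is false only when antecedent is true and consequent is false.
Substitute: w=T, r=T.
T -> T evaluates to T.

T


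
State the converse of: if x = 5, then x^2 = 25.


The converse of (P → Q) is (Q → P). It is not in general equivalent to the original.
Here P = 'x = 5' and Q = 'x^2 = 25'.

If x^2 = 25, then x = 5.


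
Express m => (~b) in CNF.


Step 1: Rewrite m → (¬b) as ¬m ∨ (¬b).

(~m) | (~b)


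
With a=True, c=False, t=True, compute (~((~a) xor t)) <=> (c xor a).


Substitute a=True, c=False, t=True:
~a = False
(~a) xor t = False xor True = True
~((~a) xor t) = False
c xor a = False xor True = True
(~((~a) xor t)) <=> (c xor a) = False <=> True = False

False


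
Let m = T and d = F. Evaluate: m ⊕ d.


Exclusive or is true when exactly one operand is true.
Substitute: m=T, d=F.
T ⊕ F evaluates to T.

T


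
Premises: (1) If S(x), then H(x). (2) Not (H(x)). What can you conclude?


Modus tollens: from (P → Q) and ¬Q, infer ¬P.
Q = 'H(x)' is denied; since P → Q, P must also fail.

Not (S(x)).


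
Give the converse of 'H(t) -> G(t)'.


The converse of (P → Q) is (Q → P). It is not in general equivalent to the original.
Here P = 'H(t)' and Q = 'G(t)'.

If G(t), then H(t).


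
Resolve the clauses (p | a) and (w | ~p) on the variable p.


The clauses contain complementary literals p and ~p.
Resolution eliminates this pair and disjoins the remaining literals (merging duplicates).

(a | w)


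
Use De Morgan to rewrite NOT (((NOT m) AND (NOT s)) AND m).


De Morgan: the negation of a conjunction is the disjunction of the negations.
Distribute NOT across AND, flipping it to OR, and negate each literal.

(m OR s) OR (NOT m)


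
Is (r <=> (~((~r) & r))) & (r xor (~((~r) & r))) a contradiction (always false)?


Truth table over {r}:
r | φ
-----
False | False
True | False
Every row is false.

Yes, it is a contradiction.


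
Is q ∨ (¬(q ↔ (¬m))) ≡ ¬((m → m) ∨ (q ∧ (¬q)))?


Compare truth tables:
m | q | φ | ψ
-------------
F | F | T | F
T | F | F | F
F | T | T | F
T | T | T | F
They differ at row 1 (m=F, q=F): φ=T but ψ=F.

No, they are not logically equivalent.


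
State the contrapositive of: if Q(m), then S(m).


The contrapositive of (P → Q) is (¬Q → ¬P); it is logically equivalent to the original.
Here P = 'Q(m)' and Q = 'S(m)'.

If not (S(m)), then not (Q(m)).


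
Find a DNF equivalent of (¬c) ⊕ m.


Step 1: (¬c) ⊕ m is true exactly when they disagree: ((¬c) ∧ ¬m) ∨ (¬(¬c) ∧ m).
Step 2: Eliminate any double negations (¬¬X = X).

((¬c) ∧ (¬m)) ∨ (c ∧ m)


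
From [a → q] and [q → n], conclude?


Hypothetical syllogism: from (P → Q) and (Q → R), infer (P → R).
Chain the two implications through the shared middle term 'q'.

a → n


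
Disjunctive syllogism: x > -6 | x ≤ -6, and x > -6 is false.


Disjunctive syllogism: from (P ∨ Q) and ¬P, infer Q.
One disjunct, 'x > -6', is ruled out; the other must hold.

x ≤ -6


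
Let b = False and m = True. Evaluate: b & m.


Conjunction is true only when both operands are true.
Substitute: b=False, m=True.
False & True evaluates to False.

False


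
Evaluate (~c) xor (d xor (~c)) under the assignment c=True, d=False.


Substitute c=True, d=False:
~c = False
~c = False
d xor (~c) = False xor False = False
(~c) xor (d xor (~c)) = False xor False = False

False


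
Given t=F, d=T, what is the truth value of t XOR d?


Exclusive or is true when exactly one operand is true.
Substitute: t=F, d=T.
F XOR T evaluates to T.

T


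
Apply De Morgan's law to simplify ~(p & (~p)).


De Morgan: the negation of a conjunction is the disjunction of the negations.
Distribute ~ across &, flipping it to |, and negate each literal.

(~p) | p


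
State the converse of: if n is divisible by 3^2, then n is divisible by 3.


The converse of (P → Q) is (Q → P). It is not in general equivalent to the original.
Here P = 'n is divisible by 3^2' and Q = 'n is divisible by 3'.

If n is divisible by 3, then n is divisible by 3^2.


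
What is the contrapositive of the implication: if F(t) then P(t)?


The contrapositive of (P → Q) is (¬Q → ¬P); it is logically equivalent to the original.
Here P = 'F(t)' and Q = 'P(t)'.

If not (P(t)), then not (F(t)).


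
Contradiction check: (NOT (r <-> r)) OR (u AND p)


Truth table over {p, r, u}:
p | r | u | φ
-------------
F | F | F | F
T | F | F | F
F | T | F | F
T | T | F | F
F | F | T | F
T | F | T | T
F | T | T | F
T | T | T | T
Satisfying assignment at row 6: p=T, r=F, u=T gives T.

No, it is not a contradiction.


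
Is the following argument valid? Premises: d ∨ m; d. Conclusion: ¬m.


This is affirming a disjunct (fallacy). There exist truth assignments where the premises are all true but the conclusion is false.

Invalid.


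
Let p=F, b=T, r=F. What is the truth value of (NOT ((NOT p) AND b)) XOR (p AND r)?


Substitute p=F, b=T, r=F:
NOT p = T
(NOT p) AND b = T AND T = T
NOT ((NOT p) AND b) = F
p AND r = F AND F = F
(NOT ((NOT p) AND b)) XOR (p AND r) = F XOR F = F

F


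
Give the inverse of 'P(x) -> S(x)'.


The inverse of (P → Q) is (¬P → ¬Q). It is equivalent to the converse, not to the original.
Here P = 'P(x)' and Q = 'S(x)'.

If not (P(x)), then not (S(x)).


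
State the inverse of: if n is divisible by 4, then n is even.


The inverse of (P → Q) is (¬P → ¬Q). It is equivalent to the converse, not to the original.
Here P = 'n is divisible by 4' and Q = 'n is even'.

If not (n is divisible by 4), then not (n is even).


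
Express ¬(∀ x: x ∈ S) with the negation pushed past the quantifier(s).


¬(∀ x: φ) = ∃ x: ¬φ, and ¬(∃ x: φ) = ∀ x: ¬φ.
Apply to the universal statement.

∃ x: ¬(x ∈ S)


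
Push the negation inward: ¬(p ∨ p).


De Morgan: the negation of a disjunction is the conjunction of the negations.
Distribute ¬ across ∨, flipping it to ∧, and negate each literal.

(¬p) ∧ (¬p)


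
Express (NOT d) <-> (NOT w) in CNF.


Step 1: Rewrite (¬d) ↔ (¬w) as ((¬d) → (¬w)) ∧ ((¬w) → (¬d)).
Step 2: Rewrite each implication as a disjunction.
Step 3: Eliminate any double negations (¬¬X = X).

(d OR (NOT w)) AND (w OR (NOT d))


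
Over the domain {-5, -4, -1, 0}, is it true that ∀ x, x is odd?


Evaluate the predicate on each element: -5:T, -4:F, -1:T, 0:F.
Counterexample x = -4 fails the predicate.

F


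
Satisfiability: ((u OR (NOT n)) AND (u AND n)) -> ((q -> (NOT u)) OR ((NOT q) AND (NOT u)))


Search for a satisfying assignment over {n, q, u}.
Try n=F, q=F, u=F: the formula evaluates to T.
A satisfying assignment exists.

Satisfiable.


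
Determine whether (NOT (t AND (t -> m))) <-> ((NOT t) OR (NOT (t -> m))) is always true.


Build the truth table over {m, t}:
m | t | φ
---------
F | F | T
T | F | T
F | T | T
T | T | T
Every row evaluates to true.

Yes, it is a tautology.


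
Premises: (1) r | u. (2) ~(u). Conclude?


Disjunctive syllogism: from (P ∨ Q) and ¬P, infer Q.
One disjunct, 'u', is ruled out; the other must hold.

r


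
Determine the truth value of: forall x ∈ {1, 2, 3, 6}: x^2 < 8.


Evaluate the predicate on each element: 1:True, 2:True, 3:False, 6:False.
Counterexample x = 3 fails the predicate.

False


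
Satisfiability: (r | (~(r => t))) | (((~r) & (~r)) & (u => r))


Search for a satisfying assignment over {r, t, u}.
Try r=False, t=False, u=False: the formula evaluates to True.
A satisfying assignment exists.

Satisfiable.


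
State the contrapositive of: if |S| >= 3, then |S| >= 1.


The contrapositive of (P → Q) is (¬Q → ¬P); it is logically equivalent to the original.
Here P = '|S| >= 3' and Q = '|S| >= 1'.

If not (|S| >= 1), then not (|S| >= 3).


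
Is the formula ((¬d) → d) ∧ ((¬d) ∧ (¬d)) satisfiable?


Check all 2 assignments over {d}:
d | φ
-----
F | F
T | F
No assignment makes the formula true.

Unsatisfiable.


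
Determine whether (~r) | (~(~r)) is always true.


Build the truth table over {r}:
r | φ
-----
False | True
True | True
Every row evaluates to true.

Yes, it is a tautology.


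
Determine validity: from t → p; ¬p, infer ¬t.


This matches the form of modus tollens: the conclusion follows in every model of the premises.

Valid.


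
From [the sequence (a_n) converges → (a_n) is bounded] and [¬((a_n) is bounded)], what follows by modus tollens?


Modus tollens: from (P → Q) and ¬Q, infer ¬P.
Q = '(a_n) is bounded' is denied; since P → Q, P must also fail.

Not (the sequence (a_n) converges).


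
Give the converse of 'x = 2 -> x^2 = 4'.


The converse of (P → Q) is (Q → P). It is not in general equivalent to the original.
Here P = 'x = 2' and Q = 'x^2 = 4'.

If x^2 = 4, then x = 2.


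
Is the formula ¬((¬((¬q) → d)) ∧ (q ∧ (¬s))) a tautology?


Build the truth table over {d, q, s}:
d | q | s | φ
-------------
F | F | F | T
T | F | F | T
F | T | F | T
T | T | F | T
F | F | T | T
T | F | T | T
F | T | T | T
T | T | T | T
Every row evaluates to true.

Yes, it is a tautology.


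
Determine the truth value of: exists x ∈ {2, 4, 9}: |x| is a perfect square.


Evaluate the predicate on each element: 2:False, 4:True, 9:True.
Witness x = 4 satisfies the predicate.

True


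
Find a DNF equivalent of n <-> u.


Step 1: n ↔ u is true exactly when both agree: (n ∧ u) ∨ (¬n ∧ ¬u).

(n AND u) OR ((NOT n) AND (NOT u))


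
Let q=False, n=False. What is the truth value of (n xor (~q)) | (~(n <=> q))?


Substitute q=False, n=False:
~q = True
n xor (~q) = False xor True = True
n <=> q = False <=> False = True
~(n <=> q) = False
(n xor (~q)) | (~(n <=> q)) = True | False = True

True


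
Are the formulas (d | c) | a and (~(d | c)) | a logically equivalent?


Compare truth tables:
a | c | d | φ | ψ
-----------------
False | False | False | False | True
True | False | False | True | True
False | True | False | True | False
True | True | False | True | True
False | False | True | True | False
True | False | True | True | True
False | True | True | True | False
True | True | True | True | True
They differ at row 1 (a=False, c=False, d=False): φ=False but ψ=True.

No, they are not logically equivalent.


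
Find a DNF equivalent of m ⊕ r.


Step 1: m ⊕ r is true exactly when they disagree: (m ∧ ¬r) ∨ (¬m ∧ r).

(m ∧ (¬r)) ∨ ((¬m) ∧ r)


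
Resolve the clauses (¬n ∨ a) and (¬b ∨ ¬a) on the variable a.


The clauses contain complementary literals a and ¬a.
Resolution eliminates this pair and disjoins the remaining literals (merging duplicates).

(¬n ∨ ¬b)


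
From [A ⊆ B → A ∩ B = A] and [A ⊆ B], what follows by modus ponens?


Modus ponens: from (P → Q) and P, infer Q.
P = 'A ⊆ B' is asserted, and P → Q holds, so Q follows.

A ∩ B = A.


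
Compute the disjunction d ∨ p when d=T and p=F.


Disjunction is false only when both operands are false.
Substitute: d=T, p=F.
T ∨ F evaluates to T.

T


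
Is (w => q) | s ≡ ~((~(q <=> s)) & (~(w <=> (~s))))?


Compare truth tables:
q | s | w | φ | ψ
-----------------
False | False | False | True | True
True | False | False | True | False
False | True | False | True | True
True | True | False | True | True
False | False | True | False | True
True | False | True | True | True
False | True | True | True | False
True | True | True | True | True
They differ at row 2 (q=True, s=False, w=False): φ=True but ψ=False.

No, they are not logically equivalent.


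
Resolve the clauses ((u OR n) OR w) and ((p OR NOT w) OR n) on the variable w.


The clauses contain complementary literals w and NOTw.
Resolution eliminates this pair and disjoins the remaining literals (merging duplicates).

((u OR n) OR p)


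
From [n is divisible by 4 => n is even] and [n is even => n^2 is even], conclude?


Hypothetical syllogism: from (P → Q) and (Q → R), infer (P → R).
Chain the two implications through the shared middle term 'n is even'.

n is divisible by 4 => n^2 is even


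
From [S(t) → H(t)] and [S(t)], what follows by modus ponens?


Modus ponens: from (P → Q) and P, infer Q.
P = 'S(t)' is asserted, and P → Q holds, so Q follows.

H(t).


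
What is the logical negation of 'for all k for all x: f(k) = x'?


Negation flips each quantifier (∀↔∃) and negates the inner predicate.
¬(for all k for all x: φ) = there exists k there exists x: ¬φ.

there exists k there exists x: NOT(f(k) = x)


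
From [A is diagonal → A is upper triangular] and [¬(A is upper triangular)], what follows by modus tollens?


Modus tollens: from (P → Q) and ¬Q, infer ¬P.
Q = 'A is upper triangular' is denied; since P → Q, P must also fail.

Not (A is diagonal).


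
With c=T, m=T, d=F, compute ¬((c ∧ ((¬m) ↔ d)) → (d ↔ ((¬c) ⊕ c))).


Substitute c=T, m=T, d=F:
¬m = F
(¬m) ↔ d = F ↔ F = T
c ∧ ((¬m) ↔ d) = T ∧ T = T
¬c = F
(¬c) ⊕ c = F ⊕ T = T
d ↔ ((¬c) ⊕ c) = F ↔ T = F
(c ∧ ((¬m) ↔ d)) → (d ↔ ((¬c) ⊕ c)) = T → F = F
¬((c ∧ ((¬m) ↔ d)) → (d ↔ ((¬c) ⊕ c))) = T

T


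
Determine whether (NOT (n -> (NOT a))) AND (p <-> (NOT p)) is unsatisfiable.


Truth table over {a, n, p}:
a | n | p | φ
-------------
F | F | F | F
T | F | F | F
F | T | F | F
T | T | F | F
F | F | T | F
T | F | T | F
F | T | T | F
T | T | T | F
Every row is false.

Yes, it is a contradiction.


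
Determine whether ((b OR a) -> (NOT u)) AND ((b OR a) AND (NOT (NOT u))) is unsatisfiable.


Truth table over {a, b, u}:
a | b | u | φ
-------------
F | F | F | F
T | F | F | F
F | T | F | F
T | T | F | F
F | F | T | F
T | F | T | F
F | T | T | F
T | T | T | F
Every row is false.

Yes, it is a contradiction.


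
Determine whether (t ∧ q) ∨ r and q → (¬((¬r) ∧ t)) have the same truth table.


Compare truth tables:
q | r | t | φ | ψ
-----------------
F | F | F | F | T
T | F | F | F | T
F | T | F | T | T
T | T | F | T | T
F | F | T | F | T
T | F | T | T | F
F | T | T | T | T
T | T | T | T | T
They differ at row 1 (q=F, r=F, t=F): φ=F but ψ=T.

No, they are not logically equivalent.


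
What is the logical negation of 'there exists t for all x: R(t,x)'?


Negation flips each quantifier (∀↔∃) and negates the inner predicate.
¬(there exists t for all x: φ) = for all t there exists x: ¬φ.

for all t there exists x: NOT(R(t,x))


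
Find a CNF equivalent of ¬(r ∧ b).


Step 1: Apply De Morgan: ¬(r ∧ b) = ¬r ∨ ¬b.

(¬r) ∨ (¬b)


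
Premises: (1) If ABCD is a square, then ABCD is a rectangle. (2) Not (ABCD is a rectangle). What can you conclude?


Modus tollens: from (P → Q) and ¬Q, infer ¬P.
Q = 'ABCD is a rectangle' is denied; since P → Q, P must also fail.

Not (ABCD is a square).


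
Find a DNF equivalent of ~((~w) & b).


Step 1: Apply De Morgan: ¬((¬w) ∧ b) = ¬(¬w) ∨ ¬b.
Step 2: Eliminate any double negations (¬¬X = X).

w | (~b)


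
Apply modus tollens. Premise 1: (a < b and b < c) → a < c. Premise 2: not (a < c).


Modus tollens: from (P → Q) and ¬Q, infer ¬P.
Q = 'a < c' is denied; since P → Q, P must also fail.

Not ((a < b and b < c)).


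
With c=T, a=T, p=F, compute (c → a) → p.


Substitute c=T, a=T, p=F:
c → a = T → T = T
(c → a) → p = T → F = F

F


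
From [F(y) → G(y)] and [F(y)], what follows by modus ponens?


Modus ponens: from (P → Q) and P, infer Q.
P = 'F(y)' is asserted, and P → Q holds, so Q follows.

G(y).


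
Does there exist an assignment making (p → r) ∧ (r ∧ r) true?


Search for a satisfying assignment over {p, r}.
Try p=F, r=T: the formula evaluates to T.
A satisfying assignment exists.

Satisfiable.


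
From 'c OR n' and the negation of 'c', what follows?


Disjunctive syllogism: from (P ∨ Q) and ¬P, infer Q.
One disjunct, 'c', is ruled out; the other must hold.

n


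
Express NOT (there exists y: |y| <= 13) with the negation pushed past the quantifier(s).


¬(for all x: φ) = there exists x: ¬φ, and ¬(there exists x: φ) = for all x: ¬φ.
Apply to the existential statement.

for all y: NOT(|y| <= 13)


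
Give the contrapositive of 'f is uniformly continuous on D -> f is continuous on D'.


The contrapositive of (P → Q) is (¬Q → ¬P); it is logically equivalent to the original.
Here P = 'f is uniformly continuous on D' and Q = 'f is continuous on D'.

If not (f is continuous on D), then not (f is uniformly continuous on D).


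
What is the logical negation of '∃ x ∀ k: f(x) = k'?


Negation flips each quantifier (∀↔∃) and negates the inner predicate.
¬(∃ x ∀ k: φ) = ∀ x ∃ k: ¬φ.

∀ x ∃ k: ¬(f(x) = k)


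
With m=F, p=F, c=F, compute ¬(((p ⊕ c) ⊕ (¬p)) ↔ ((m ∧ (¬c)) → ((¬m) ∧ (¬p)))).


Substitute m=F, p=F, c=F:
… (earlier sub-steps elided)
¬p = T
(p ⊕ c) ⊕ (¬p) = F ⊕ T = T
¬c = T
m ∧ (¬c) = F ∧ T = F
¬m = T
¬p = T
(¬m) ∧ (¬p) = T ∧ T = T
(m ∧ (¬c)) → ((¬m) ∧ (¬p)) = F → T = T
((p ⊕ c) ⊕ (¬p)) ↔ ((m ∧ (¬c)) → ((¬m) ∧ (¬p))) = T ↔ T = T
¬(((p ⊕ c) ⊕ (¬p)) ↔ ((m ∧ (¬c)) → ((¬m) ∧ (¬p)))) = F

F


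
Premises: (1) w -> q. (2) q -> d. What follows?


Hypothetical syllogism: from (P → Q) and (Q → R), infer (P → R).
Chain the two implications through the shared middle term 'q'.

w -> d


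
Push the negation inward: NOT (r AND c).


De Morgan: the negation of a conjunction is the disjunction of the negations.
Distribute NOT across AND, flipping it to OR, and negate each literal.

(NOT r) OR (NOT c)


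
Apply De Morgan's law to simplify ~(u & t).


De Morgan: the negation of a conjunction is the disjunction of the negations.
Distribute ~ across &, flipping it to |, and negate each literal.

(~u) | (~t)


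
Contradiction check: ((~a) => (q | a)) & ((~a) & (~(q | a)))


Truth table over {a, q}:
a | q | φ
---------
False | False | False
True | False | False
False | True | False
True | True | False
Every row is false.

Yes, it is a contradiction.


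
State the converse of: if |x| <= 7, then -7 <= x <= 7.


The converse of (P → Q) is (Q → P). It is not in general equivalent to the original.
Here P = '|x| <= 7' and Q = '-7 <= x <= 7'.

If -7 <= x <= 7, then |x| <= 7.


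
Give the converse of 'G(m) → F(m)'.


The converse of (P → Q) is (Q → P). It is not in general equivalent to the original.
Here P = 'G(m)' and Q = 'F(m)'.

If F(m), then G(m).


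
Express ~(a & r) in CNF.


Step 1: Apply De Morgan: ¬(a ∧ r) = ¬a ∨ ¬r.

(~a) | (~r)


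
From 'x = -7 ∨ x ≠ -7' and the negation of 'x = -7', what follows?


Disjunctive syllogism: from (P ∨ Q) and ¬P, infer Q.
One disjunct, 'x = -7', is ruled out; the other must hold.

x ≠ -7


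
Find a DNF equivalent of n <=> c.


Step 1: n ↔ c is true exactly when both agree: (n ∧ c) ∨ (¬n ∧ ¬c).

(n & c) | ((~n) & (~c))


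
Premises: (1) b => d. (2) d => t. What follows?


Hypothetical syllogism: from (P → Q) and (Q → R), infer (P → R).
Chain the two implications through the shared middle term 'd'.

b => t


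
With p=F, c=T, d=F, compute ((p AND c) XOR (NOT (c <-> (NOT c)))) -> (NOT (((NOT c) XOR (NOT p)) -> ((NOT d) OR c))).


Substitute p=F, c=T, d=F:
… (earlier sub-steps elided)
NOT (c <-> (NOT c)) = T
(p AND c) XOR (NOT (c <-> (NOT c))) = F XOR T = T
NOT c = F
NOT p = T
(NOT c) XOR (NOT p) = F XOR T = T
NOT d = T
(NOT d) OR c = T OR T = T
((NOT c) XOR (NOT p)) -> ((NOT d) OR c) = T -> T = T
NOT (((NOT c) XOR (NOT p)) -> ((NOT d) OR c)) = F
((p AND c) XOR (NOT (c <-> (NOT c)))) -> (NOT (((NOT c) XOR (NOT p)) -> ((NOT d) OR c))) = T -> F = F

F


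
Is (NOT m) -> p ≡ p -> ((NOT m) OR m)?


Compare truth tables:
m | p | φ | ψ
-------------
F | F | F | T
T | F | T | T
F | T | T | T
T | T | T | T
They differ at row 1 (m=F, p=F): φ=F but ψ=T.

No, they are not logically equivalent.


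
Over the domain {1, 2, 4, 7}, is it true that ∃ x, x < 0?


Evaluate the predicate on each element: 1:F, 2:F, 4:F, 7:F.
No element satisfies the predicate.

F


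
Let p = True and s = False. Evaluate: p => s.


Implication is false only when antecedent is true and consequent is false.
Substitute: p=True, s=False.
True => False evaluates to False.

False


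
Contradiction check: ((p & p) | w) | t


Truth table over {p, t, w}:
p | t | w | φ
-------------
False | False | False | False
True | False | False | True
False | True | False | True
True | True | False | True
False | False | True | True
True | False | True | True
False | True | True | True
True | True | True | True
Satisfying assignment at row 2: p=True, t=False, w=False gives True.

No, it is not a contradiction.


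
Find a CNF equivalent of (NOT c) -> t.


Step 1: Rewrite (¬c) → t as ¬(¬c) ∨ t.
Step 2: Eliminate any double negations (¬¬X = X).

c OR t


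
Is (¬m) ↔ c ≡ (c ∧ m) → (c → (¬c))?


Compare truth tables:
c | m | φ | ψ
-------------
F | F | F | T
T | F | T | T
F | T | T | T
T | T | F | F
They differ at row 1 (c=F, m=F): φ=F but ψ=T.

No, they are not logically equivalent.


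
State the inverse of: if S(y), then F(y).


The inverse of (P → Q) is (¬P → ¬Q). It is equivalent to the converse, not to the original.
Here P = 'S(y)' and Q = 'F(y)'.

If not (S(y)), then not (F(y)).


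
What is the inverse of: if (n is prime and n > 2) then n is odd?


The inverse of (P → Q) is (¬P → ¬Q). It is equivalent to the converse, not to the original.
Here P = '(n is prime and n > 2)' and Q = 'n is odd'.

If not ((n is prime and n > 2)), then not (n is odd).


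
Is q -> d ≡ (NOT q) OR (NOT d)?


Compare truth tables:
d | q | φ | ψ
-------------
F | F | T | T
T | F | T | T
F | T | F | T
T | T | T | F
They differ at row 3 (d=F, q=T): φ=F but ψ=T.

No, they are not logically equivalent.


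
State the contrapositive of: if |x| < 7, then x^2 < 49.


The contrapositive of (P → Q) is (¬Q → ¬P); it is logically equivalent to the original.
Here P = '|x| < 7' and Q = 'x^2 < 49'.

If not (x^2 < 49), then not (|x| < 7).


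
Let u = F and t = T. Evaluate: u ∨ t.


Disjunction is false only when both operands are false.
Substitute: u=F, t=T.
F ∨ T evaluates to T.

T


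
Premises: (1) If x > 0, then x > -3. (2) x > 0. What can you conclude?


Modus ponens: from (P → Q) and P, infer Q.
P = 'x > 0' is asserted, and P → Q holds, so Q follows.

x > -3.


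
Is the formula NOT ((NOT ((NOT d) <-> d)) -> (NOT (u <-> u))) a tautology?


Build the truth table over {d, u}:
d | u | φ
---------
F | F | T
T | F | T
F | T | T
T | T | T
Every row evaluates to true.

Yes, it is a tautology.


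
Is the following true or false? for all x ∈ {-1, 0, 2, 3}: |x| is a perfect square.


Evaluate the predicate on each element: -1:T, 0:T, 2:F, 3:F.
Counterexample x = 2 fails the predicate.

F


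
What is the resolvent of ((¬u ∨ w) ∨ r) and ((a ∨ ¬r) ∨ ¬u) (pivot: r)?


The clauses contain complementary literals r and ¬r.
Resolution eliminates this pair and disjoins the remaining literals (merging duplicates).

((¬u ∨ w) ∨ a)


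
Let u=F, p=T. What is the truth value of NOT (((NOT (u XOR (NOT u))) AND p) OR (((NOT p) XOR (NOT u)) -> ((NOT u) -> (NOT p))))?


Substitute u=F, p=T:
… (earlier sub-steps elided)
(NOT (u XOR (NOT u))) AND p = F AND T = F
NOT p = F
NOT u = T
(NOT p) XOR (NOT u) = F XOR T = T
NOT u = T
NOT p = F
(NOT u) -> (NOT p) = T -> F = F
((NOT p) XOR (NOT u)) -> ((NOT u) -> (NOT p)) = T -> F = F
((NOT (u XOR (NOT u))) AND p) OR (((NOT p) XOR (NOT u)) -> ((NOT u) -> (NOT p))) = F OR F = F
NOT (((NOT (u XOR (NOT u))) AND p) OR (((NOT p) XOR (NOT u)) -> ((NOT u) -> (NOT p)))) = T

T


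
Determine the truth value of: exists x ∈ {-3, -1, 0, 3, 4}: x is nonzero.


Evaluate the predicate on each element: -3:True, -1:True, 0:False, 3:True, 4:True.
Witness x = -3 satisfies the predicate.

True


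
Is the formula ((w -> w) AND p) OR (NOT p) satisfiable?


Search for a satisfying assignment over {p, w}.
Try p=F, w=F: the formula evaluates to T.
A satisfying assignment exists.

Satisfiable.


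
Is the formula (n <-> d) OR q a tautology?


Build the truth table over {d, n, q}:
d | n | q | φ
-------------
F | F | F | T
T | F | F | F
F | T | F | F
T | T | F | T
F | F | T | T
T | F | T | T
F | T | T | T
T | T | T | T
Counterexample at row 2: with d=T, n=F, q=F, the formula is F.

No, it is not a tautology.


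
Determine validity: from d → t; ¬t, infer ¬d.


This matches the form of modus tollens: the conclusion follows in every model of the premises.

Valid.


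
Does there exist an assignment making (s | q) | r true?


Search for a satisfying assignment over {q, r, s}.
Try q=True, r=False, s=False: the formula evaluates to True.
A satisfying assignment exists.

Satisfiable.


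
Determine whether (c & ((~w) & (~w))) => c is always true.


Build the truth table over {c, w}:
c | w | φ
---------
False | False | True
True | False | True
False | True | True
True | True | True
Every row evaluates to true.

Yes, it is a tautology.
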